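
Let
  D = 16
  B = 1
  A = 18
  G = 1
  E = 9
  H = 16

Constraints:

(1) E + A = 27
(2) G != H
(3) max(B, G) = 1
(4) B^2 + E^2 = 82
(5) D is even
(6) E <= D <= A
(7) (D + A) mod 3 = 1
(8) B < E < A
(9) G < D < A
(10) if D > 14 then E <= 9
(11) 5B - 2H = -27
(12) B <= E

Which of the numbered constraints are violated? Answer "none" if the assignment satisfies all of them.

The assignment satisfies every constraint.

(1) E + A = 9 + 18 = 27 — OK.
(2) G = 1, H = 16; distinct — OK.
(3) max(1, 1) = 1 — OK.
(4) B^2 + E^2 = 1^2 + 9^2 = 1 + 81 = 82 — OK.
(5) D = 16 is even — OK.
(6) values 9 <= 16 <= 18 — OK.
(7) D + A = 34; 34 mod 3 = 1 — OK.
(8) values 1 < 9 < 18 — OK.
(9) values 1 < 16 < 18 — OK.
(10) D = 16 > 14, so we need E ≤ 9; E = 9 ≤ 9 — OK.
(11) 5B - 2H = 5(1) - 2(16) = -27 — OK.
(12) B = 1, E = 9; 1 ≤ 9 — OK.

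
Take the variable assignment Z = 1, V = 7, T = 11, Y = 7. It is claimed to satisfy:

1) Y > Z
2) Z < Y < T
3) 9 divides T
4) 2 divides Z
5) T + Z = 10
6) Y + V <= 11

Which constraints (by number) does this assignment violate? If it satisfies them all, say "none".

1) Y = 7, Z = 1; 7 > 1  ✔
2) values 1 < 7 < 11  ✔
3) 11 = 9*1 + 2, so 9 does not divide 11  ✘
4) 1 = 2*0 + 1, so 2 does not divide 1  ✘
5) T + Z = 11 + 1 = 12, not 10  ✘
6) Y + V = 7 + 7 = 14; 14 > 11, bound 11 not met  ✘

Violated: 3, 4, 5, and 6.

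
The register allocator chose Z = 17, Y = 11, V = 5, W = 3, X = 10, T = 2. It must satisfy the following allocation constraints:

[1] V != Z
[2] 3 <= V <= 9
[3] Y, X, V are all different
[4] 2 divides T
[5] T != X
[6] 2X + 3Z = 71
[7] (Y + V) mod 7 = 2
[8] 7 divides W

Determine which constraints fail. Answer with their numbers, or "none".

[1] V = 5, Z = 17; distinct — satisfied.
[2] V = 5 lies in [3, 9] — satisfied.
[3] values 11, 10, 5 are pairwise distinct — satisfied.
[4] 2 / 2 = 1, so 2 divides 2 — satisfied.
[5] T = 2, X = 10; distinct — satisfied.
[6] 2X + 3Z = 2(10) + 3(17) = 71 — satisfied.
[7] Y + V = 16; 16 mod 7 = 2 — satisfied.
[8] 3 = 7*0 + 3, so 7 does not divide 3 — violated.

Constraint 8 does not hold.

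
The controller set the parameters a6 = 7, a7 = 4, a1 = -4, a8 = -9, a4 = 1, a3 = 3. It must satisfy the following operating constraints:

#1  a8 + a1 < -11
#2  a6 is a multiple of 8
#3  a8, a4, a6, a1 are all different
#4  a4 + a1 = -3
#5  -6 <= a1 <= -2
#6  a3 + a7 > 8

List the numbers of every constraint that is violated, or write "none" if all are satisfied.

Constraints 2 and 6 are violated.

#1 a8 + a1 = -9 + (-4) = -13; -13 < -11 — satisfied.
#2 7 = 8*0 + 7, so 8 does not divide 7 — violated.
#3 values -9, 1, 7, -4 are pairwise distinct — satisfied.
#4 a4 + a1 = 1 + (-4) = -3 — satisfied.
#5 a1 = -4 lies in [-6, -2] — satisfied.
#6 a3 + a7 = 3 + 4 = 7; 7 ≤ 8, bound 8 not met — violated.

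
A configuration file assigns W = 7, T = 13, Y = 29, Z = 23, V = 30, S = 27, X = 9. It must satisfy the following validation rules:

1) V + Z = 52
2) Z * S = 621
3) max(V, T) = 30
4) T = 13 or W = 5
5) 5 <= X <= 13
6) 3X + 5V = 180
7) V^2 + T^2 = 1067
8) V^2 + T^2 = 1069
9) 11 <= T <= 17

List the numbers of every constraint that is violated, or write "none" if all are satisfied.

No — constraints 1, 6, and 7 are not satisfied.

1) V + Z = 30 + 23 = 53, not 52  no
2) Z * S = 23 * 27 = 621  yes
3) max(30, 13) = 30  yes
4) T = 13 = 13 (first disjunct)  yes
5) X = 9 lies in [5, 13]  yes
6) 3X + 5V = 3(9) + 5(30) = 177, not 180  no
7) V^2 + T^2 = 30^2 + 13^2 = 900 + 169 = 1069, not 1067  no
8) V^2 + T^2 = 30^2 + 13^2 = 900 + 169 = 1069  yes
9) T = 13 lies in [11, 17]  yes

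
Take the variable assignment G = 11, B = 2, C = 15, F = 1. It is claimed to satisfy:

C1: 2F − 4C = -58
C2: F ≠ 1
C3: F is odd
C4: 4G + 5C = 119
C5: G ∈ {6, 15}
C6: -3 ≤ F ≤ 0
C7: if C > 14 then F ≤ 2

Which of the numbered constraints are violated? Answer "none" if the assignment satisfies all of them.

C1: 2F − 4C = 2(1) − 4(15) = -58  holds
C2: F = 1, but 1 is required to differ  fails
C3: F = 1 is odd  holds
C4: 4G + 5C = 4(11) + 5(15) = 119  holds
C5: G = 11 is not in {6, 15}  fails
C6: F = 1 is outside [-3, 0]  fails
C7: C = 15 > 14, so we need F ≤ 2; F = 1 ≤ 2  holds

No — constraints 2, 5, 6 are not satisfied.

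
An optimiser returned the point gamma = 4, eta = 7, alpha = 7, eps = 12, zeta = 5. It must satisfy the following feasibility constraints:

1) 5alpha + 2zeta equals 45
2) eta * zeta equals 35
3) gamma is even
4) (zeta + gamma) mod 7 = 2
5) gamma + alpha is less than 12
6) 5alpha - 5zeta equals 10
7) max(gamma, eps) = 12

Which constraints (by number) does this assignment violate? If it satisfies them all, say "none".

1) 5alpha + 2zeta = 5(7) + 2(5) = 45  holds
2) eta * zeta = 7 * 5 = 35  holds
3) gamma = 4 is even  holds
4) zeta + gamma = 9; 9 mod 7 = 2  holds
5) gamma + alpha = 4 + 7 = 11; 11 < 12  holds
6) 5alpha - 5zeta = 5(7) - 5(5) = 10  holds
7) max(4, 12) = 12  holds

Yes — all constraints hold.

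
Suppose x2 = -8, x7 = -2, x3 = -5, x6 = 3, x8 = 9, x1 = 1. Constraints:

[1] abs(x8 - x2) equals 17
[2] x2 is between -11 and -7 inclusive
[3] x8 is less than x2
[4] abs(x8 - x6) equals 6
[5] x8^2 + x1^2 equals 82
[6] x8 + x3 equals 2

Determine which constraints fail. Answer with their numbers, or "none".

[1] abs(9 - (-8)) = 17 — holds.
[2] x2 = -8 lies in [-11, -7] — holds.
[3] x8 = 9, x2 = -8; 9 ≥ -8 (want <) — does not hold.
[4] abs(9 - 3) = 6 — holds.
[5] x8^2 + x1^2 = 9^2 + 1^2 = 81 + 1 = 82 — holds.
[6] x8 + x3 = 9 + (-5) = 4, not 2 — does not hold.

The assignment fails constraints 3, 6.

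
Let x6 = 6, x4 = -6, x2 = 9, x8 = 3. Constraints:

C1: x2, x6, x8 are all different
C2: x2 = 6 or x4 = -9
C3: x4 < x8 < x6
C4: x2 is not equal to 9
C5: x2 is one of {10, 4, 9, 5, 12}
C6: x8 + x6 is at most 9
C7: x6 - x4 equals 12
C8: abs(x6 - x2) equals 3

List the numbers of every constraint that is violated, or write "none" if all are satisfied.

The assignment fails constraints 2, 4.

C1: values 9, 6, 3 are pairwise distinct — holds.
C2: x2 = 9 ≠ 6 and x4 = -6 ≠ -9; both disjuncts false — does not hold.
C3: values -6 < 3 < 6 — holds.
C4: x2 = 9, but 9 is required to differ — does not hold.
C5: x2 = 9 is in {10, 4, 9, 5, 12} — holds.
C6: x8 + x6 = 3 + 6 = 9; 9 ≤ 9 — holds.
C7: x6 - x4 = 6 - (-6) = 12 — holds.
C8: abs(6 - 9) = 3 — holds.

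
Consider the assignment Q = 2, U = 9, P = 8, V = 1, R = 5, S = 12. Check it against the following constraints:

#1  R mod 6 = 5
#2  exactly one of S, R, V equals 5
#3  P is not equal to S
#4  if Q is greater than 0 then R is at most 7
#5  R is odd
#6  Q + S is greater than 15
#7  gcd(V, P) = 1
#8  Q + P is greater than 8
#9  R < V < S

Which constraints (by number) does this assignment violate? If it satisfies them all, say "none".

The assignment fails constraints 6 and 9.

#1 5 mod 6 = 5  ✔
#2 S=12, R=5, V=1; 1 of them equals 5  ✔
#3 P = 8, S = 12; distinct  ✔
#4 Q = 2 > 0, so we need R ≤ 7; R = 5 ≤ 7  ✔
#5 R = 5 is odd  ✔
#6 Q + S = 2 + 12 = 14; 14 ≤ 15, bound 15 not met  ✘
#7 gcd(1, 8) = 1  ✔
#8 Q + P = 2 + 8 = 10; 10 > 8  ✔
#9 values 5, 1, 12; R = 5 is not < V = 1  ✘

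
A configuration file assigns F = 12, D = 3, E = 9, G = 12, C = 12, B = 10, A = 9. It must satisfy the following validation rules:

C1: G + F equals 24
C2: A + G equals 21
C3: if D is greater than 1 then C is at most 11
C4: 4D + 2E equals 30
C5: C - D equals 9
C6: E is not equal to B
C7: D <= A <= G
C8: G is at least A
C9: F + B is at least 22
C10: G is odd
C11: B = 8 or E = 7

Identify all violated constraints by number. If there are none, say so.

No — constraints 3, 10, and 11 are not satisfied.

C1: G + F = 12 + 12 = 24  yes
C2: A + G = 9 + 12 = 21  yes
C3: D = 3 > 1, so we need C ≤ 11; but C = 12 > 11  no
C4: 4D + 2E = 4(3) + 2(9) = 30  yes
C5: C - D = 12 - 3 = 9  yes
C6: E = 9, B = 10; distinct  yes
C7: values 3 <= 9 <= 12  yes
C8: G = 12, A = 9; 12 ≥ 9  yes
C9: F + B = 12 + 10 = 22; 22 ≥ 22  yes
C10: G = 12 is even  no
C11: B = 10 ≠ 8 and E = 9 ≠ 7; both disjuncts false  no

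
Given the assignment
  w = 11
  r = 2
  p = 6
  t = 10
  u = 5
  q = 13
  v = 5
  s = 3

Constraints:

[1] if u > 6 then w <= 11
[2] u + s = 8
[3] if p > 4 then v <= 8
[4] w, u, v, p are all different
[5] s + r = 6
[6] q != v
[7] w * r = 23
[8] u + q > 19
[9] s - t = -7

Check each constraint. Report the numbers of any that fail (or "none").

Constraints 4, 5, 7, and 8 do not hold.

[1] u = 5, not > 6; antecedent false, conditional vacuously true — satisfied.
[2] u + s = 5 + 3 = 8 — satisfied.
[3] p = 6 > 4, so we need v ≤ 8; v = 5 ≤ 8 — satisfied.
[4] u = v = 5, not all different — violated.
[5] s + r = 3 + 2 = 5, not 6 — violated.
[6] q = 13, v = 5; distinct — satisfied.
[7] w * r = 11 * 2 = 22, not 23 — violated.
[8] u + q = 5 + 13 = 18; 18 ≤ 19, bound 19 not met — violated.
[9] s - t = 3 - 10 = -7 — satisfied.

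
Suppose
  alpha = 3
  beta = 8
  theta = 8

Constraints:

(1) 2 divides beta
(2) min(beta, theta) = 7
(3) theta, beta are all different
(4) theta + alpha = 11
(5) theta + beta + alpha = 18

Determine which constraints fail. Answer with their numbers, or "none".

(1) 8 / 2 = 4, so 2 divides 8  true
(2) min(8, 8) = 8, not 7  false
(3) theta = beta = 8, not all different  false
(4) theta + alpha = 8 + 3 = 11  true
(5) theta + beta + alpha = 8 + 8 + 3 = 19, not 18  false

No — constraints 2, 3, and 5 are not satisfied.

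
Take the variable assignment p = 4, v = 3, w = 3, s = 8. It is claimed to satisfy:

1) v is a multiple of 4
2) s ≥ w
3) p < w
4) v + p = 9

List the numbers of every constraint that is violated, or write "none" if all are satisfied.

Violated: 1, 3, and 4.

1) 3 = 4×0 + 3, so 4 does not divide 3  false
2) s = 8, w = 3; 8 ≥ 3  true
3) p = 4, w = 3; 4 ≥ 3 (want <)  false
4) v + p = 3 + 4 = 7, not 9  false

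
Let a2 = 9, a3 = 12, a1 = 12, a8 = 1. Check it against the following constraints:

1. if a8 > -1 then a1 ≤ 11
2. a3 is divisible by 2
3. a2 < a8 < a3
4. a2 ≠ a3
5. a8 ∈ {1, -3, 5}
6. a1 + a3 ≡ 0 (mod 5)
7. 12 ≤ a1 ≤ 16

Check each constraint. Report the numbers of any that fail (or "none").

The assignment fails constraints 1, 3, and 6.

1. a8 = 1 > -1, so we need a1 ≤ 11; but a1 = 12 > 11 — fails.
2. 12 / 2 = 6, so 2 divides 12 — holds.
3. values 9, 1, 12; a2 = 9 is not < a8 = 1 — fails.
4. a2 = 9, a3 = 12; distinct — holds.
5. a8 = 1 is in {1, -3, 5} — holds.
6. a1 + a3 = 24; 24 mod 5 = 4, not 0 — fails.
7. a1 = 12 lies in [12, 16] — holds.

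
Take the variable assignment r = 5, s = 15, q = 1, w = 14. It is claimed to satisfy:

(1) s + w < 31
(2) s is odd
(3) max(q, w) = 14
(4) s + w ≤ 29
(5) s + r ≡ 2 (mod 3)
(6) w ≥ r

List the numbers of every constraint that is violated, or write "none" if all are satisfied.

(1) s + w = 15 + 14 = 29; 29 < 31  OK
(2) s = 15 is odd  OK
(3) max(1, 14) = 14  OK
(4) s + w = 15 + 14 = 29; 29 ≤ 29  OK
(5) s + r = 20; 20 mod 3 = 2  OK
(6) w = 14, r = 5; 14 ≥ 5  OK

No violations.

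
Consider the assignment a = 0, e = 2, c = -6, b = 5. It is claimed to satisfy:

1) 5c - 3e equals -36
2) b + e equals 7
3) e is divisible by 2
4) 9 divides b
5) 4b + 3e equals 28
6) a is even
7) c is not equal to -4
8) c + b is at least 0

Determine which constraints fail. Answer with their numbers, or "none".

No — constraints 4, 5, and 8 are not satisfied.

1) 5c - 3e = 5(-6) - 3(2) = -36  OK
2) b + e = 5 + 2 = 7  OK
3) 2 / 2 = 1, so 2 divides 2  OK
4) 5 = 9*0 + 5, so 9 does not divide 5  FAIL
5) 4b + 3e = 4(5) + 3(2) = 26, not 28  FAIL
6) a = 0 is even  OK
7) c = -6, and -6 ≠ -4  OK
8) c + b = -6 + 5 = -1; -1 < 0, bound 0 not met  FAIL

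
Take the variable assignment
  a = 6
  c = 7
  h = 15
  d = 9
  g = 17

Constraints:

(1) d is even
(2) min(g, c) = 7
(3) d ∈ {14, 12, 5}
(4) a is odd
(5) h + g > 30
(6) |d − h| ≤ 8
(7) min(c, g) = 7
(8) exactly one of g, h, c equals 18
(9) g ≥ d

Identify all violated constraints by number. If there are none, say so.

Constraints 1, 3, 4, and 8 do not hold.

(1) d = 9 is odd  ✘
(2) min(17, 7) = 7  ✔
(3) d = 9 is not in {14, 12, 5}  ✘
(4) a = 6 is even  ✘
(5) h + g = 15 + 17 = 32; 32 > 30  ✔
(6) |9 − 15| = 6; 6 ≤ 8  ✔
(7) min(7, 17) = 7  ✔
(8) g=17, h=15, c=7; 0 of them equal 18, not exactly one  ✘
(9) g = 17, d = 9; 17 ≥ 9  ✔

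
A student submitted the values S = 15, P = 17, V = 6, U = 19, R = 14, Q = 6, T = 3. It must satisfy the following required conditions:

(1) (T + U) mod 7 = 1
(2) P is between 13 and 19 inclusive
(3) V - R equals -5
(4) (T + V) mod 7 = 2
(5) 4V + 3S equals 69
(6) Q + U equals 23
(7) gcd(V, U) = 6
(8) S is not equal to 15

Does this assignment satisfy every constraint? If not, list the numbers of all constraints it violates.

(1) T + U = 22; 22 mod 7 = 1 — satisfied.
(2) P = 17 lies in [13, 19] — satisfied.
(3) V - R = 6 - 14 = -8, not -5 — violated.
(4) T + V = 9; 9 mod 7 = 2 — satisfied.
(5) 4V + 3S = 4(6) + 3(15) = 69 — satisfied.
(6) Q + U = 6 + 19 = 25, not 23 — violated.
(7) gcd(6, 19) = 1, not 6 — violated.
(8) S = 15, but 15 is required to differ — violated.

Violated: 3, 6, 7, 8.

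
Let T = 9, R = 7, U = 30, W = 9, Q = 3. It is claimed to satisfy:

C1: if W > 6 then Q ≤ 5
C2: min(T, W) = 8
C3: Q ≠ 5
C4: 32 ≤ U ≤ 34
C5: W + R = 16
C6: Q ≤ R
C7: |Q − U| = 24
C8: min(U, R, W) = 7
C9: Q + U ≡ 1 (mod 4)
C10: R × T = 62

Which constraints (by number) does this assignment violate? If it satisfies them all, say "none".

Constraints 2, 4, 7, and 10 are violated.

C1: W = 9 > 6, so we need Q ≤ 5; Q = 3 ≤ 5 — OK.
C2: min(9, 9) = 9, not 8 — violated.
C3: Q = 3, and 3 ≠ 5 — OK.
C4: U = 30 is outside [32, 34] — violated.
C5: W + R = 9 + 7 = 16 — OK.
C6: Q = 3, R = 7; 3 ≤ 7 — OK.
C7: |3 − 30| = 27, not 24 — violated.
C8: min(30, 7, 9) = 7 — OK.
C9: Q + U = 33; 33 mod 4 = 1 — OK.
C10: R × T = 7 × 9 = 63, not 62 — violated.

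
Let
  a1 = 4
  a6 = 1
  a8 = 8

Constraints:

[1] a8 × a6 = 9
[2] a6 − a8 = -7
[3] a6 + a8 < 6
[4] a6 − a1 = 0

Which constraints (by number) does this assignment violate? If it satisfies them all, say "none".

[1] a8 × a6 = 8 × 1 = 8, not 9  ✗
[2] a6 − a8 = 1 − 8 = -7  ✓
[3] a6 + a8 = 1 + 8 = 9; 9 ≥ 6, bound 6 not met  ✗
[4] a6 − a1 = 1 − 4 = -3, not 0  ✗

The assignment fails constraints 1, 3, and 4.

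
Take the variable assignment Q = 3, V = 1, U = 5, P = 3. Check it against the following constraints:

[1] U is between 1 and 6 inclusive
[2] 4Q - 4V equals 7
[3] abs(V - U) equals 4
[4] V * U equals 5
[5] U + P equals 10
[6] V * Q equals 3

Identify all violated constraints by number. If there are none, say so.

[1] U = 5 lies in [1, 6] — satisfied.
[2] 4Q - 4V = 4(3) - 4(1) = 8, not 7 — violated.
[3] abs(1 - 5) = 4 — satisfied.
[4] V * U = 1 * 5 = 5 — satisfied.
[5] U + P = 5 + 3 = 8, not 10 — violated.
[6] V * Q = 1 * 3 = 3 — satisfied.

Constraints 2, 5 do not hold.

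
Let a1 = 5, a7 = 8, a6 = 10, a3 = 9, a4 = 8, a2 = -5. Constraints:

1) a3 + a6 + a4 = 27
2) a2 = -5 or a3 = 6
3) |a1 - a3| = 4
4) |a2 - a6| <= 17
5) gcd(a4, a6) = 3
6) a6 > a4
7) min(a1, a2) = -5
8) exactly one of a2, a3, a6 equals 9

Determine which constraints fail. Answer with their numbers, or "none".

1) a3 + a6 + a4 = 9 + 10 + 8 = 27 — satisfied.
2) a2 = -5 = -5 (first disjunct) — satisfied.
3) |5 - 9| = 4 — satisfied.
4) |-5 - 10| = 15; 15 ≤ 17 — satisfied.
5) gcd(8, 10) = 2, not 3 — violated.
6) a6 = 10, a4 = 8; 10 > 8 — satisfied.
7) min(5, -5) = -5 — satisfied.
8) a2=-5, a3=9, a6=10; 1 of them equals 9 — satisfied.

The assignment fails constraint 5.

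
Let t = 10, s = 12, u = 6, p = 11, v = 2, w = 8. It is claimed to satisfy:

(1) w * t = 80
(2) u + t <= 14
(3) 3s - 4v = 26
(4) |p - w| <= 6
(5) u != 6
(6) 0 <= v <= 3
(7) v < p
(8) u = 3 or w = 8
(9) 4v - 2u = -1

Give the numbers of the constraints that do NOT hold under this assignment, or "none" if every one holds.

The assignment fails constraints 2, 3, 5, 9.

(1) w * t = 8 * 10 = 80  ✔
(2) u + t = 6 + 10 = 16; 16 > 14, bound 14 not met  ✘
(3) 3s - 4v = 3(12) - 4(2) = 28, not 26  ✘
(4) |11 - 8| = 3; 3 ≤ 6  ✔
(5) u = 6, but 6 is required to differ  ✘
(6) v = 2 lies in [0, 3]  ✔
(7) v = 2, p = 11; 2 < 11  ✔
(8) u = 6 ≠ 3, but w = 8 = 8 (second disjunct)  ✔
(9) 4v - 2u = 4(2) - 2(6) = -4, not -1  ✘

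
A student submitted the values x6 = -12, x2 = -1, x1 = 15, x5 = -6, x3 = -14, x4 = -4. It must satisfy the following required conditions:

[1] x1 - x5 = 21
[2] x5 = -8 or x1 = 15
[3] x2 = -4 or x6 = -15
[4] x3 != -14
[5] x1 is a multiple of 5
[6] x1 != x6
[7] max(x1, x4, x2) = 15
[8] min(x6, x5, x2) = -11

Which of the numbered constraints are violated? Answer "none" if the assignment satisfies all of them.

No — constraints 3, 4, 8 are not satisfied.

[1] x1 - x5 = 15 - (-6) = 21 — OK.
[2] x5 = -6 ≠ -8, but x1 = 15 = 15 (second disjunct) — OK.
[3] x2 = -1 ≠ -4 and x6 = -12 ≠ -15; both disjuncts false — violated.
[4] x3 = -14, but -14 is required to differ — violated.
[5] 15 / 5 = 3, so 5 divides 15 — OK.
[6] x1 = 15, x6 = -12; distinct — OK.
[7] max(15, -4, -1) = 15 — OK.
[8] min(-12, -6, -1) = -12, not -11 — violated.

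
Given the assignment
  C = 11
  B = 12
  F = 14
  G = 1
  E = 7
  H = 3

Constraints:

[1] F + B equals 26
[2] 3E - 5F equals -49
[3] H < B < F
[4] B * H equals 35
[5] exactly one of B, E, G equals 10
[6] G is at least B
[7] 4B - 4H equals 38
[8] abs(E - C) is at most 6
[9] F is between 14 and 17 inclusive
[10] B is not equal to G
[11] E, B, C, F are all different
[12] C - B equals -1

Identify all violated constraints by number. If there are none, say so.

[1] F + B = 14 + 12 = 26 — satisfied.
[2] 3E - 5F = 3(7) - 5(14) = -49 — satisfied.
[3] values 3 < 12 < 14 — satisfied.
[4] B * H = 12 * 3 = 36, not 35 — violated.
[5] B=12, E=7, G=1; 0 of them equal 10, not exactly one — violated.
[6] G = 1, B = 12; 1 < 12 (want ≥) — violated.
[7] 4B - 4H = 4(12) - 4(3) = 36, not 38 — violated.
[8] abs(7 - 11) = 4; 4 ≤ 6 — satisfied.
[9] F = 14 lies in [14, 17] — satisfied.
[10] B = 12, G = 1; distinct — satisfied.
[11] values 7, 12, 11, 14 are pairwise distinct — satisfied.
[12] C - B = 11 - 12 = -1 — satisfied.

Constraints 4, 5, 6, 7 are violated.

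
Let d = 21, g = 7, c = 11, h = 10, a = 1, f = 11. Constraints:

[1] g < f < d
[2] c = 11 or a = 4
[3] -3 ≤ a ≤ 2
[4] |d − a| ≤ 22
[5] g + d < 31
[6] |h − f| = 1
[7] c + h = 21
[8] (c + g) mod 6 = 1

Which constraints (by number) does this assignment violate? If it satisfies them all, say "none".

No — constraint 8 is not satisfied.

[1] values 7 < 11 < 21 — OK.
[2] c = 11 = 11 (first disjunct) — OK.
[3] a = 1 lies in [-3, 2] — OK.
[4] |21 − 1| = 20; 20 ≤ 22 — OK.
[5] g + d = 7 + 21 = 28; 28 < 31 — OK.
[6] |10 − 11| = 1 — OK.
[7] c + h = 11 + 10 = 21 — OK.
[8] c + g = 18; 18 mod 6 = 0, not 1 — violated.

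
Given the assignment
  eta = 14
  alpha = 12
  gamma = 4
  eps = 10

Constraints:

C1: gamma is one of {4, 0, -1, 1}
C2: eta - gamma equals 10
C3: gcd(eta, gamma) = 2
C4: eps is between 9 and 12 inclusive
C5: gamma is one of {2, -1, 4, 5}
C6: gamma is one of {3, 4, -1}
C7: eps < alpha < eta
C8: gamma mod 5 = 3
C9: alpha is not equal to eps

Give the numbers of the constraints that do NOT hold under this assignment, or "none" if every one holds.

Violated: 8.

C1: gamma = 4 is in {4, 0, -1, 1}  holds
C2: eta - gamma = 14 - 4 = 10  holds
C3: gcd(14, 4) = 2  holds
C4: eps = 10 lies in [9, 12]  holds
C5: gamma = 4 is in {2, -1, 4, 5}  holds
C6: gamma = 4 is in {3, 4, -1}  holds
C7: values 10 < 12 < 14  holds
C8: 4 mod 5 = 4, not 3  fails
C9: alpha = 12, eps = 10; distinct  holds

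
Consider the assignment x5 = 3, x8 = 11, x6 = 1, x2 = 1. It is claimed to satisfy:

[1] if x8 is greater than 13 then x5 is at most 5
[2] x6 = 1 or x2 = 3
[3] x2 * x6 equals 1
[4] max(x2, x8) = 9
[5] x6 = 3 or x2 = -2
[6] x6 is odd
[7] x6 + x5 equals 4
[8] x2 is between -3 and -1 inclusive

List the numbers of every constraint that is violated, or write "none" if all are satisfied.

[1] x8 = 11, not > 13; antecedent false, conditional vacuously true — OK.
[2] x6 = 1 = 1 (first disjunct) — OK.
[3] x2 * x6 = 1 * 1 = 1 — OK.
[4] max(1, 11) = 11, not 9 — violated.
[5] x6 = 1 ≠ 3 and x2 = 1 ≠ -2; both disjuncts false — violated.
[6] x6 = 1 is odd — OK.
[7] x6 + x5 = 1 + 3 = 4 — OK.
[8] x2 = 1 is outside [-3, -1] — violated.

No — constraints 4, 5, 8 are not satisfied.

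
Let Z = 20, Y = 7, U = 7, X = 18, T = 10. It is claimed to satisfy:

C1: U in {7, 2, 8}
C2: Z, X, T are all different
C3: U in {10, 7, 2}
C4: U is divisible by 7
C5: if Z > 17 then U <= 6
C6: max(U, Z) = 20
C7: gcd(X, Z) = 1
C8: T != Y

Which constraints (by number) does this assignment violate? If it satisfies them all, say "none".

Violated: 5 and 7.

C1: U = 7 is in {7, 2, 8} — holds.
C2: values 20, 18, 10 are pairwise distinct — holds.
C3: U = 7 is in {10, 7, 2} — holds.
C4: 7 / 7 = 1, so 7 divides 7 — holds.
C5: Z = 20 > 17, so we need U ≤ 6; but U = 7 > 6 — fails.
C6: max(7, 20) = 20 — holds.
C7: gcd(18, 20) = 2, not 1 — fails.
C8: T = 10, Y = 7; distinct — holds.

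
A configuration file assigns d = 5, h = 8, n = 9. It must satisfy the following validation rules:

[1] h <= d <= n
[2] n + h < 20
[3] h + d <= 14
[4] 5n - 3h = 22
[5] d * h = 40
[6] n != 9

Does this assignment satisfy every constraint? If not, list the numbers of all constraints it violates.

Violated: 1, 4, and 6.

[1] values 8, 5, 9; h = 8 is not <= d = 5 — does not hold.
[2] n + h = 9 + 8 = 17; 17 < 20 — holds.
[3] h + d = 8 + 5 = 13; 13 ≤ 14 — holds.
[4] 5n - 3h = 5(9) - 3(8) = 21, not 22 — does not hold.
[5] d * h = 5 * 8 = 40 — holds.
[6] n = 9, but 9 is required to differ — does not hold.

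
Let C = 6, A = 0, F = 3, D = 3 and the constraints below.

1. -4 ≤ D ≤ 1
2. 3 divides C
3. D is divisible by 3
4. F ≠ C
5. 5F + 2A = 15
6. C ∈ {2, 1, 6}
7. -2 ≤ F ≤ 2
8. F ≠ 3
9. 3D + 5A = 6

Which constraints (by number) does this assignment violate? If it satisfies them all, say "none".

1. D = 3 is outside [-4, 1] — violated.
2. 6 / 3 = 2, so 3 divides 6 — OK.
3. 3 / 3 = 1, so 3 divides 3 — OK.
4. F = 3, C = 6; distinct — OK.
5. 5F + 2A = 5(3) + 2(0) = 15 — OK.
6. C = 6 is in {2, 1, 6} — OK.
7. F = 3 is outside [-2, 2] — violated.
8. F = 3, but 3 is required to differ — violated.
9. 3D + 5A = 3(3) + 5(0) = 9, not 6 — violated.

Violated: 1, 7, 8, and 9.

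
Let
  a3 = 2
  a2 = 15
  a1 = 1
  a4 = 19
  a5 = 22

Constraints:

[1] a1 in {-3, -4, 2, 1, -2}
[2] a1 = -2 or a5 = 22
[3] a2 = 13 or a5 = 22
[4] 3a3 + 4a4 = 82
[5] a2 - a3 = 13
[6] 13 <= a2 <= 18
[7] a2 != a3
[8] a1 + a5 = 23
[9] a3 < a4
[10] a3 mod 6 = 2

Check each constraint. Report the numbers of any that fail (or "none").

No violations.

[1] a1 = 1 is in {-3, -4, 2, 1, -2}  ✓
[2] a1 = 1 ≠ -2, but a5 = 22 = 22 (second disjunct)  ✓
[3] a2 = 15 ≠ 13, but a5 = 22 = 22 (second disjunct)  ✓
[4] 3a3 + 4a4 = 3(2) + 4(19) = 82  ✓
[5] a2 - a3 = 15 - 2 = 13  ✓
[6] a2 = 15 lies in [13, 18]  ✓
[7] a2 = 15, a3 = 2; distinct  ✓
[8] a1 + a5 = 1 + 22 = 23  ✓
[9] a3 = 2, a4 = 19; 2 < 19  ✓
[10] 2 mod 6 = 2  ✓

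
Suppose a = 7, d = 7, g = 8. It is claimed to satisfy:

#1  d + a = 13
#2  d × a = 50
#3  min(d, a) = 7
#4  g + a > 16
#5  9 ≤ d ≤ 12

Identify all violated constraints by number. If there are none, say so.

Violated: 1, 2, 4, 5.

#1 d + a = 7 + 7 = 14, not 13 — violated.
#2 d × a = 7 × 7 = 49, not 50 — violated.
#3 min(7, 7) = 7 — OK.
#4 g + a = 8 + 7 = 15; 15 ≤ 16, bound 16 not met — violated.
#5 d = 7 is outside [9, 12] — violated.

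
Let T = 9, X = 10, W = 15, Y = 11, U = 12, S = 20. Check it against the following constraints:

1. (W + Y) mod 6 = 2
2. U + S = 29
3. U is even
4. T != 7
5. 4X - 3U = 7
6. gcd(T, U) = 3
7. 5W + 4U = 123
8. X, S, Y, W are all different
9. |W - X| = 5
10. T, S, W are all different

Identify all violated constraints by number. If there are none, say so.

No — constraints 2, 5 are not satisfied.

1. W + Y = 26; 26 mod 6 = 2 — holds.
2. U + S = 12 + 20 = 32, not 29 — fails.
3. U = 12 is even — holds.
4. T = 9, and 9 ≠ 7 — holds.
5. 4X - 3U = 4(10) - 3(12) = 4, not 7 — fails.
6. gcd(9, 12) = 3 — holds.
7. 5W + 4U = 5(15) + 4(12) = 123 — holds.
8. values 10, 20, 11, 15 are pairwise distinct — holds.
9. |15 - 10| = 5 — holds.
10. values 9, 20, 15 are pairwise distinct — holds.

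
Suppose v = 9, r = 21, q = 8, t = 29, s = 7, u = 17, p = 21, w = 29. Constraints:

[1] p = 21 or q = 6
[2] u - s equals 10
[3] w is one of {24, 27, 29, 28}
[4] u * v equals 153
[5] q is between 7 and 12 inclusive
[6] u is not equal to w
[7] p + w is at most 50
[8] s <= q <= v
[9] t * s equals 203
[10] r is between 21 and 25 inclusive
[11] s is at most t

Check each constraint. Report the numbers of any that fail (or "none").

[1] p = 21 = 21 (first disjunct) — holds.
[2] u - s = 17 - 7 = 10 — holds.
[3] w = 29 is in {24, 27, 29, 28} — holds.
[4] u * v = 17 * 9 = 153 — holds.
[5] q = 8 lies in [7, 12] — holds.
[6] u = 17, w = 29; distinct — holds.
[7] p + w = 21 + 29 = 50; 50 ≤ 50 — holds.
[8] values 7 <= 8 <= 9 — holds.
[9] t * s = 29 * 7 = 203 — holds.
[10] r = 21 lies in [21, 25] — holds.
[11] s = 7, t = 29; 7 ≤ 29 — holds.

None — every constraint holds.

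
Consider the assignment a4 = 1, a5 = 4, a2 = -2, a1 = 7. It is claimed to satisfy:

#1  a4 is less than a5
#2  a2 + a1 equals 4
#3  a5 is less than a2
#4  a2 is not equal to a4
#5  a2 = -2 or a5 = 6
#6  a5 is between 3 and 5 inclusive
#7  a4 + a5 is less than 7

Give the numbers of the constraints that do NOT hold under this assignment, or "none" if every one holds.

#1 a4 = 1, a5 = 4; 1 < 4  holds
#2 a2 + a1 = -2 + 7 = 5, not 4  fails
#3 a5 = 4, a2 = -2; 4 ≥ -2 (want <)  fails
#4 a2 = -2, a4 = 1; distinct  holds
#5 a2 = -2 = -2 (first disjunct)  holds
#6 a5 = 4 lies in [3, 5]  holds
#7 a4 + a5 = 1 + 4 = 5; 5 < 7  holds

No — constraints 2, 3 are not satisfied.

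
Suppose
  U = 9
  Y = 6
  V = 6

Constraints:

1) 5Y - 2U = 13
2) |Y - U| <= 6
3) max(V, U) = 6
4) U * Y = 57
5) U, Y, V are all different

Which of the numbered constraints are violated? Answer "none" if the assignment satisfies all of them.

Constraints 1, 3, 4, 5 are violated.

1) 5Y - 2U = 5(6) - 2(9) = 12, not 13  false
2) |6 - 9| = 3; 3 ≤ 6  true
3) max(6, 9) = 9, not 6  false
4) U * Y = 9 * 6 = 54, not 57  false
5) Y = V = 6, not all different  false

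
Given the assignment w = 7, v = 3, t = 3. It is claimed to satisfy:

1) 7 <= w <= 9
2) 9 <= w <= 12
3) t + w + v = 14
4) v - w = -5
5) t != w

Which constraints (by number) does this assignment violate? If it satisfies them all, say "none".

Constraints 2, 3, 4 do not hold.

1) w = 7 lies in [7, 9] — OK.
2) w = 7 is outside [9, 12] — violated.
3) t + w + v = 3 + 7 + 3 = 13, not 14 — violated.
4) v - w = 3 - 7 = -4, not -5 — violated.
5) t = 3, w = 7; distinct — OK.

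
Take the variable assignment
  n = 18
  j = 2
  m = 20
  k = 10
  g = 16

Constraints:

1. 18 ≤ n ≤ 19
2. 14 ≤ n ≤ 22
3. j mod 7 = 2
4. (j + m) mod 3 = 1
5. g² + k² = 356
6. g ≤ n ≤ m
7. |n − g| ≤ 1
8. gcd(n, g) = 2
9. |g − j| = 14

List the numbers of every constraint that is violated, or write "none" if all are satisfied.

1. n = 18 lies in [18, 19]  ✔
2. n = 18 lies in [14, 22]  ✔
3. 2 mod 7 = 2  ✔
4. j + m = 22; 22 mod 3 = 1  ✔
5. g² + k² = 16² + 10² = 256 + 100 = 356  ✔
6. values 16 ≤ 18 ≤ 20  ✔
7. |18 − 16| = 2; 2 > 1, exceeds bound 1  ✘
8. gcd(18, 16) = 2  ✔
9. |16 − 2| = 14  ✔

The assignment fails constraint 7.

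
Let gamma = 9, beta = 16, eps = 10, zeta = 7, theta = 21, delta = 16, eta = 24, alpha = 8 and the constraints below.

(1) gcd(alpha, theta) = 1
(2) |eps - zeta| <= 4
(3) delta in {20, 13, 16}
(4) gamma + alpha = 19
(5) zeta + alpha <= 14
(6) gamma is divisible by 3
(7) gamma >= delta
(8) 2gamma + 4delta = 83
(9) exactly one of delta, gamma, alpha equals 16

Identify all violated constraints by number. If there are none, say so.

(1) gcd(8, 21) = 1  true
(2) |10 - 7| = 3; 3 ≤ 4  true
(3) delta = 16 is in {20, 13, 16}  true
(4) gamma + alpha = 9 + 8 = 17, not 19  false
(5) zeta + alpha = 7 + 8 = 15; 15 > 14, bound 14 not met  false
(6) 9 / 3 = 3, so 3 divides 9  true
(7) gamma = 9, delta = 16; 9 < 16 (want ≥)  false
(8) 2gamma + 4delta = 2(9) + 4(16) = 82, not 83  false
(9) delta=16, gamma=9, alpha=8; 1 of them equals 16  true

Constraints 4, 5, 7, and 8 do not hold.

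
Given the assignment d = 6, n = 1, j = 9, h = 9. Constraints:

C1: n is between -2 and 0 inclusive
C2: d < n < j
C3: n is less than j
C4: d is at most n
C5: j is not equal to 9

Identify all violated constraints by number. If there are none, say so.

Constraints 1, 2, 4, 5 are violated.

C1: n = 1 is outside [-2, 0]  ✘
C2: values 6, 1, 9; d = 6 is not < n = 1  ✘
C3: n = 1, j = 9; 1 < 9  ✔
C4: d = 6, n = 1; 6 > 1 (want ≤)  ✘
C5: j = 9, but 9 is required to differ  ✘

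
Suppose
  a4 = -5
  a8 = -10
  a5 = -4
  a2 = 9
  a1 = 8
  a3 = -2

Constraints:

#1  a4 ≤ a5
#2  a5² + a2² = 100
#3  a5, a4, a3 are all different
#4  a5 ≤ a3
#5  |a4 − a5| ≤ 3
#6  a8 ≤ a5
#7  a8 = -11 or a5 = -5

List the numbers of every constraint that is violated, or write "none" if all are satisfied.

#1 a4 = -5, a5 = -4; -5 ≤ -4 — satisfied.
#2 a5² + a2² = (-4)² + 9² = 16 + 81 = 97, not 100 — violated.
#3 values -4, -5, -2 are pairwise distinct — satisfied.
#4 a5 = -4, a3 = -2; -4 ≤ -2 — satisfied.
#5 |-5 − (-4)| = 1; 1 ≤ 3 — satisfied.
#6 a8 = -10, a5 = -4; -10 ≤ -4 — satisfied.
#7 a8 = -10 ≠ -11 and a5 = -4 ≠ -5; both disjuncts false — violated.

Violated: 2, 7.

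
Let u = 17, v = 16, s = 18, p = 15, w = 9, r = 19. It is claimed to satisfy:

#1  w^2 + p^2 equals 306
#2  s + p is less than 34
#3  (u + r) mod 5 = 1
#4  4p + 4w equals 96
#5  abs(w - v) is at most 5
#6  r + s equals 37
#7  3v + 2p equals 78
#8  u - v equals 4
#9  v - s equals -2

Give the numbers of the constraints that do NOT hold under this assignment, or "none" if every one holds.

#1 w^2 + p^2 = 9^2 + 15^2 = 81 + 225 = 306 — holds.
#2 s + p = 18 + 15 = 33; 33 < 34 — holds.
#3 u + r = 36; 36 mod 5 = 1 — holds.
#4 4p + 4w = 4(15) + 4(9) = 96 — holds.
#5 abs(9 - 16) = 7; 7 > 5, exceeds bound 5 — does not hold.
#6 r + s = 19 + 18 = 37 — holds.
#7 3v + 2p = 3(16) + 2(15) = 78 — holds.
#8 u - v = 17 - 16 = 1, not 4 — does not hold.
#9 v - s = 16 - 18 = -2 — holds.

The assignment fails constraints 5 and 8.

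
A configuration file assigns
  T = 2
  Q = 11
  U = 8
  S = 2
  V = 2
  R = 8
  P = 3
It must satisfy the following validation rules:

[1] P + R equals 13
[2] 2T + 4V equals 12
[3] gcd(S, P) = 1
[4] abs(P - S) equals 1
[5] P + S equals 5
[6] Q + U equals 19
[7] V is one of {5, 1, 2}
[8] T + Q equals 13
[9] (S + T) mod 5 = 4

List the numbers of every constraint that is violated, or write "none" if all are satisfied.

No — constraint 1 is not satisfied.

[1] P + R = 3 + 8 = 11, not 13  fails
[2] 2T + 4V = 2(2) + 4(2) = 12  holds
[3] gcd(2, 3) = 1  holds
[4] abs(3 - 2) = 1  holds
[5] P + S = 3 + 2 = 5  holds
[6] Q + U = 11 + 8 = 19  holds
[7] V = 2 is in {5, 1, 2}  holds
[8] T + Q = 2 + 11 = 13  holds
[9] S + T = 4; 4 mod 5 = 4  holds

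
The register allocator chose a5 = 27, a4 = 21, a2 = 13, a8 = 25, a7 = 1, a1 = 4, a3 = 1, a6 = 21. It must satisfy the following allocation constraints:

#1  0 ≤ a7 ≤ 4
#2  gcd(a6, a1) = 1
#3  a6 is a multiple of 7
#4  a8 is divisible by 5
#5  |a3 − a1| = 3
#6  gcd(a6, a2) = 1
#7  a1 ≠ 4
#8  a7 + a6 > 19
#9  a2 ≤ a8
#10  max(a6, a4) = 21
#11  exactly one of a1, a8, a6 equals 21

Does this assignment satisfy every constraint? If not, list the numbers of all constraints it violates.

#1 a7 = 1 lies in [0, 4] — satisfied.
#2 gcd(21, 4) = 1 — satisfied.
#3 21 / 7 = 3, so 7 divides 21 — satisfied.
#4 25 / 5 = 5, so 5 divides 25 — satisfied.
#5 |1 − 4| = 3 — satisfied.
#6 gcd(21, 13) = 1 — satisfied.
#7 a1 = 4, but 4 is required to differ — violated.
#8 a7 + a6 = 1 + 21 = 22; 22 > 19 — satisfied.
#9 a2 = 13, a8 = 25; 13 ≤ 25 — satisfied.
#10 max(21, 21) = 21 — satisfied.
#11 a1=4, a8=25, a6=21; 1 of them equals 21 — satisfied.

The assignment fails constraint 7.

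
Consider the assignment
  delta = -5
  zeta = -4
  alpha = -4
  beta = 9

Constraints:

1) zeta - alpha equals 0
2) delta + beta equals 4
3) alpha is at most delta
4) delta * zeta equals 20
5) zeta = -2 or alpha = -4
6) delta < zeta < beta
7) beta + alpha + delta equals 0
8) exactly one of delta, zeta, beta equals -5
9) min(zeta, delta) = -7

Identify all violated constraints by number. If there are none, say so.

1) zeta - alpha = -4 - (-4) = 0 — holds.
2) delta + beta = -5 + 9 = 4 — holds.
3) alpha = -4, delta = -5; -4 > -5 (want ≤) — fails.
4) delta * zeta = -5 * (-4) = 20 — holds.
5) zeta = -4 ≠ -2, but alpha = -4 = -4 (second disjunct) — holds.
6) values -5 < -4 < 9 — holds.
7) beta + alpha + delta = 9 + (-4) + (-5) = 0 — holds.
8) delta=-5, zeta=-4, beta=9; 1 of them equals -5 — holds.
9) min(-4, -5) = -5, not -7 — fails.

The assignment fails constraints 3 and 9.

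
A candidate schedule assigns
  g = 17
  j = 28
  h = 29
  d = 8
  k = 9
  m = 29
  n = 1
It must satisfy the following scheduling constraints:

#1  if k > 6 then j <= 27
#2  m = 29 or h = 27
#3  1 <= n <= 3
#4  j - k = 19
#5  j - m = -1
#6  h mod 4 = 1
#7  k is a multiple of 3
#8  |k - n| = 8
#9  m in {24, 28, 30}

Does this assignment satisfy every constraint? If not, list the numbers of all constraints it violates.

#1 k = 9 > 6, so we need j ≤ 27; but j = 28 > 27 — violated.
#2 m = 29 = 29 (first disjunct) — OK.
#3 n = 1 lies in [1, 3] — OK.
#4 j - k = 28 - 9 = 19 — OK.
#5 j - m = 28 - 29 = -1 — OK.
#6 29 mod 4 = 1 — OK.
#7 9 / 3 = 3, so 3 divides 9 — OK.
#8 |9 - 1| = 8 — OK.
#9 m = 29 is not in {24, 28, 30} — violated.

The assignment fails constraints 1 and 9.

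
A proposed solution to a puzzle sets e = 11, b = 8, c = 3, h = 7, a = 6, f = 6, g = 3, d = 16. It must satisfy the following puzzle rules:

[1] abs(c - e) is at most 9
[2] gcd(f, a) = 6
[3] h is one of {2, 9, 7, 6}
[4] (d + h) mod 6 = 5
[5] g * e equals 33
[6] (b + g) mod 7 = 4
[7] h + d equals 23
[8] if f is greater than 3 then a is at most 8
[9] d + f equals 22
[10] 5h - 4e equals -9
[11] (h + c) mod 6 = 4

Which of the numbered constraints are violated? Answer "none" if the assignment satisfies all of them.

None — every constraint holds.

[1] abs(3 - 11) = 8; 8 ≤ 9  ✓
[2] gcd(6, 6) = 6  ✓
[3] h = 7 is in {2, 9, 7, 6}  ✓
[4] d + h = 23; 23 mod 6 = 5  ✓
[5] g * e = 3 * 11 = 33  ✓
[6] b + g = 11; 11 mod 7 = 4  ✓
[7] h + d = 7 + 16 = 23  ✓
[8] f = 6 > 3, so we need a ≤ 8; a = 6 ≤ 8  ✓
[9] d + f = 16 + 6 = 22  ✓
[10] 5h - 4e = 5(7) - 4(11) = -9  ✓
[11] h + c = 10; 10 mod 6 = 4  ✓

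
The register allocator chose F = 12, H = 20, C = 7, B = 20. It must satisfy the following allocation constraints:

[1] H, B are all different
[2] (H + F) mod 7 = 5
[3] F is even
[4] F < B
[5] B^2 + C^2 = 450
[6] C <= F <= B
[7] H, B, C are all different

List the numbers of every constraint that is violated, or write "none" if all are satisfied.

Constraints 1, 2, 5, and 7 do not hold.

[1] H = B = 20, not all different — fails.
[2] H + F = 32; 32 mod 7 = 4, not 5 — fails.
[3] F = 12 is even — holds.
[4] F = 12, B = 20; 12 < 20 — holds.
[5] B^2 + C^2 = 20^2 + 7^2 = 400 + 49 = 449, not 450 — fails.
[6] values 7 <= 12 <= 20 — holds.
[7] H = B = 20, not all different — fails.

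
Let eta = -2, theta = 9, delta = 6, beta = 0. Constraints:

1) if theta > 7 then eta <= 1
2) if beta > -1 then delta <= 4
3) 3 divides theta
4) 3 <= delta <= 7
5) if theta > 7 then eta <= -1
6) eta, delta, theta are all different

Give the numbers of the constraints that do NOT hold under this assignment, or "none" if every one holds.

1) theta = 9 > 7, so we need eta ≤ 1; eta = -2 ≤ 1 — holds.
2) beta = 0 > -1, so we need delta ≤ 4; but delta = 6 > 4 — fails.
3) 9 / 3 = 3, so 3 divides 9 — holds.
4) delta = 6 lies in [3, 7] — holds.
5) theta = 9 > 7, so we need eta ≤ -1; eta = -2 ≤ -1 — holds.
6) values -2, 6, 9 are pairwise distinct — holds.

Constraint 2 is violated.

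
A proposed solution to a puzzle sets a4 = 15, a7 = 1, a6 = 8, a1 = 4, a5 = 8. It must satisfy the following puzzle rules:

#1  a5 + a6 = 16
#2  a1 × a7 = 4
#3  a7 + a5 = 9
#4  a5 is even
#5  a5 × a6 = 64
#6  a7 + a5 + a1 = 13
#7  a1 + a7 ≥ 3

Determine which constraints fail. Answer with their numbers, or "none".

The assignment satisfies every constraint.

#1 a5 + a6 = 8 + 8 = 16  yes
#2 a1 × a7 = 4 × 1 = 4  yes
#3 a7 + a5 = 1 + 8 = 9  yes
#4 a5 = 8 is even  yes
#5 a5 × a6 = 8 × 8 = 64  yes
#6 a7 + a5 + a1 = 1 + 8 + 4 = 13  yes
#7 a1 + a7 = 4 + 1 = 5; 5 ≥ 3  yes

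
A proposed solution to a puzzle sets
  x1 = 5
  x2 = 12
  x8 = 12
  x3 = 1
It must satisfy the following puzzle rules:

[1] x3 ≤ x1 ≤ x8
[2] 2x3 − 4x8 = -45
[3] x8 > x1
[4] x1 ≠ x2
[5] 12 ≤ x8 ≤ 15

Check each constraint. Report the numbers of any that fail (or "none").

Constraint 2 does not hold.

[1] values 1 ≤ 5 ≤ 12  ✔
[2] 2x3 − 4x8 = 2(1) − 4(12) = -46, not -45  ✘
[3] x8 = 12, x1 = 5; 12 > 5  ✔
[4] x1 = 5, x2 = 12; distinct  ✔
[5] x8 = 12 lies in [12, 15]  ✔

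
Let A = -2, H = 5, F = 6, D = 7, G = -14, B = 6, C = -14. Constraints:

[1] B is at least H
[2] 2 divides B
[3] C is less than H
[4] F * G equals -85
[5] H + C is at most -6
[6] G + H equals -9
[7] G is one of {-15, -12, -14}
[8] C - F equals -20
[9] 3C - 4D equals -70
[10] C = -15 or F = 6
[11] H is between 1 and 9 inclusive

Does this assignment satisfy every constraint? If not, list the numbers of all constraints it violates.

[1] B = 6, H = 5; 6 ≥ 5  OK
[2] 6 / 2 = 3, so 2 divides 6  OK
[3] C = -14, H = 5; -14 < 5  OK
[4] F * G = 6 * (-14) = -84, not -85  FAIL
[5] H + C = 5 + (-14) = -9; -9 ≤ -6  OK
[6] G + H = -14 + 5 = -9  OK
[7] G = -14 is in {-15, -12, -14}  OK
[8] C - F = -14 - 6 = -20  OK
[9] 3C - 4D = 3(-14) - 4(7) = -70  OK
[10] C = -14 ≠ -15, but F = 6 = 6 (second disjunct)  OK
[11] H = 5 lies in [1, 9]  OK

The assignment fails constraint 4.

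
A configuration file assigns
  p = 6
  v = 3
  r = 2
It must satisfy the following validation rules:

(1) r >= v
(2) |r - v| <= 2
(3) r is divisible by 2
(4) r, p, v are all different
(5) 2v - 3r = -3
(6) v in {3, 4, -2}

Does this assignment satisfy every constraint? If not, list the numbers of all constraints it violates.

No — constraints 1 and 5 are not satisfied.

(1) r = 2, v = 3; 2 < 3 (want ≥) — fails.
(2) |2 - 3| = 1; 1 ≤ 2 — holds.
(3) 2 / 2 = 1, so 2 divides 2 — holds.
(4) values 2, 6, 3 are pairwise distinct — holds.
(5) 2v - 3r = 2(3) - 3(2) = 0, not -3 — fails.
(6) v = 3 is in {3, 4, -2} — holds.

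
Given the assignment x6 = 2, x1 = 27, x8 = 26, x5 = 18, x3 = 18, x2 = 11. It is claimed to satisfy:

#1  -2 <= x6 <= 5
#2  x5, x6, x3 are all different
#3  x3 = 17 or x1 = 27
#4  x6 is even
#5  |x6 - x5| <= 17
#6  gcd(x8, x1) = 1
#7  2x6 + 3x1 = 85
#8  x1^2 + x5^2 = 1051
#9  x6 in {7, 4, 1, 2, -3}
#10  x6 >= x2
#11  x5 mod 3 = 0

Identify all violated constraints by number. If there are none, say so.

#1 x6 = 2 lies in [-2, 5]  OK
#2 x5 = x3 = 18, not all different  FAIL
#3 x3 = 18 ≠ 17, but x1 = 27 = 27 (second disjunct)  OK
#4 x6 = 2 is even  OK
#5 |2 - 18| = 16; 16 ≤ 17  OK
#6 gcd(26, 27) = 1  OK
#7 2x6 + 3x1 = 2(2) + 3(27) = 85  OK
#8 x1^2 + x5^2 = 27^2 + 18^2 = 729 + 324 = 1053, not 1051  FAIL
#9 x6 = 2 is in {7, 4, 1, 2, -3}  OK
#10 x6 = 2, x2 = 11; 2 < 11 (want ≥)  FAIL
#11 18 mod 3 = 0  OK

No — constraints 2, 8, 10 are not satisfied.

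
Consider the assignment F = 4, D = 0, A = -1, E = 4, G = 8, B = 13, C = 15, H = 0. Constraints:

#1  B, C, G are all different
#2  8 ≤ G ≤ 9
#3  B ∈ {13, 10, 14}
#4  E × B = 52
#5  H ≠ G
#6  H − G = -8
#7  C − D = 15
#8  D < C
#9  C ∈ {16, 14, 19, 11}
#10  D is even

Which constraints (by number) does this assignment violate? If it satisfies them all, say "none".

Constraint 9 does not hold.

#1 values 13, 15, 8 are pairwise distinct  holds
#2 G = 8 lies in [8, 9]  holds
#3 B = 13 is in {13, 10, 14}  holds
#4 E × B = 4 × 13 = 52  holds
#5 H = 0, G = 8; distinct  holds
#6 H − G = 0 − 8 = -8  holds
#7 C − D = 15 − 0 = 15  holds
#8 D = 0, C = 15; 0 < 15  holds
#9 C = 15 is not in {16, 14, 19, 11}  fails
#10 D = 0 is even  holds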